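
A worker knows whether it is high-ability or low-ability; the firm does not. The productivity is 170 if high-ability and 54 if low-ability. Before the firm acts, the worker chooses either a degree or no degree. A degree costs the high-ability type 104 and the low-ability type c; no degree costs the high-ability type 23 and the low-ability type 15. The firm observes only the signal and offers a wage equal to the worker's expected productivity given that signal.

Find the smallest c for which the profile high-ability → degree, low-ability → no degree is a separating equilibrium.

Under separation: degree → high-ability (pays 170); no degree → low-ability (pays 54).
High-ability: 170 − 104 = 66 ≥ 54 − 23 = 31. Holds regardless of c. ✓
Low-ability: 54 − 15 ≥ 170 − c, so c ≥ 170 − 39 = 131.

131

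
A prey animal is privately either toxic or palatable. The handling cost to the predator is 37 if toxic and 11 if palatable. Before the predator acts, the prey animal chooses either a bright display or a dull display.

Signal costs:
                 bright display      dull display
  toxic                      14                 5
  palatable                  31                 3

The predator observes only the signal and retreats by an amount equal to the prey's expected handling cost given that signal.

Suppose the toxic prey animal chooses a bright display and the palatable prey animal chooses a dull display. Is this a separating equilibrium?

Yes

Under separation the predator infers type exactly: bright display → toxic (pays 37), dull display → palatable (pays 11).
Toxic: bright display gives 37 − 14 = 23; dull display gives 11 − 5 = 6. No deviation. ✓
Palatable: dull display gives 11 − 3 = 8; bright display gives 37 − 31 = 6. No deviation. ✓
Neither type gains from mimicking the other.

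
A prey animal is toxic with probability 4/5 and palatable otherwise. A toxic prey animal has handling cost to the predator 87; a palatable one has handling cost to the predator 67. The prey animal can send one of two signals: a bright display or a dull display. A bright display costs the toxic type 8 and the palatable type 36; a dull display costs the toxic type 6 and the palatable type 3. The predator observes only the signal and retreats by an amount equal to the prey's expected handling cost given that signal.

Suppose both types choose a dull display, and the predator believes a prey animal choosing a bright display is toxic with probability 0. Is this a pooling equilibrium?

Yes

At the pooled signal (dull display) the predator holds the prior 4/5 and pays 4/5·87 + 1/5·67 = 83. Off-path (bright display) belief 0 gives 0·87 + 1·67 = 67.
Toxic: dull display gives 83 − 6 = 77; bright display gives 67 − 8 = 59. Stays. ✓
Palatable: dull display gives 83 − 3 = 80; bright display gives 67 − 36 = 31. Stays. ✓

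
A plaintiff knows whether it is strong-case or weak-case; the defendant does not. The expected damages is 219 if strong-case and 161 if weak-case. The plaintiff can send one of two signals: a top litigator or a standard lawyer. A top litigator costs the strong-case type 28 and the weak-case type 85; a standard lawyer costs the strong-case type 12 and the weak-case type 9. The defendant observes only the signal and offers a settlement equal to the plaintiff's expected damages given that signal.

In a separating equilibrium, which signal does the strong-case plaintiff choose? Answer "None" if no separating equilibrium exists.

top litigator

Try strong-case → top litigator, weak-case → standard lawyer:
  Under separation the defendant infers type exactly: top litigator → strong-case (pays 219), standard lawyer → weak-case (pays 161).
  Strong-case: top litigator gives 219 − 28 = 191; standard lawyer gives 161 − 12 = 149. No deviation. ✓
  Weak-case: standard lawyer gives 161 − 9 = 152; top litigator gives 219 − 85 = 134. No deviation. ✓
Both hold — the strong-case type sends top litigator.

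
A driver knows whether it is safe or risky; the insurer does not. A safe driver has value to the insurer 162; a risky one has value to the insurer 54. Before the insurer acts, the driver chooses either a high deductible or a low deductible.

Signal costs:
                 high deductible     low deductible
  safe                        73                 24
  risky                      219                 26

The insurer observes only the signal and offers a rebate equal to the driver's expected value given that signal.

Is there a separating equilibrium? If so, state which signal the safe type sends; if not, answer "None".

high deductible

Try safe → high deductible, risky → low deductible:
  If types separate, high deductible earns payment 162 and low deductible earns 54.
  Safe: high deductible gives 162 − 73 = 89; low deductible gives 54 − 24 = 30. No deviation. ✓
  Risky: low deductible gives 54 − 26 = 28; high deductible gives 162 − 219 = -57. No deviation. ✓
Both hold — the safe type sends high deductible.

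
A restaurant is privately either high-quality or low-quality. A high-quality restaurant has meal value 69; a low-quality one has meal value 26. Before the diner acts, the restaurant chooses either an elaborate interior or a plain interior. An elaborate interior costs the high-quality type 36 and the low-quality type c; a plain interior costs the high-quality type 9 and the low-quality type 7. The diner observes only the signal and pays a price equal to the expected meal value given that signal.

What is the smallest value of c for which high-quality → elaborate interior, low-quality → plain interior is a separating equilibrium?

50

Under separation: elaborate interior → high-quality (pays 69); plain interior → low-quality (pays 26).
High-quality: 69 − 36 = 33 ≥ 26 − 9 = 17. Holds regardless of c. ✓
Low-quality: 26 − 7 ≥ 69 − c, so c ≥ 69 − 19 = 50.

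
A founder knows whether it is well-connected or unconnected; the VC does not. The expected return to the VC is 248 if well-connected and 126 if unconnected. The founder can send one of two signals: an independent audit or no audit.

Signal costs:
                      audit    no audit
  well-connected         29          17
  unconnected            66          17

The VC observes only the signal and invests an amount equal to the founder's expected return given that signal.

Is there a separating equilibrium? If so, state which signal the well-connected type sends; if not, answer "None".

Try well-connected → audit, unconnected → no audit:
  If types separate, audit earns payment 248 and no audit earns 126.
  Well-connected: audit gives 248 − 29 = 219; no audit gives 126 − 17 = 109. No deviation. ✓
  Unconnected: no audit gives 126 − 17 = 109; audit gives 248 − 66 = 182. Would deviate. ✗
Try well-connected → no audit, unconnected → audit:
  If types separate, no audit earns payment 248 and audit earns 126.
  Well-connected: no audit gives 248 − 17 = 231; audit gives 126 − 29 = 97. No deviation. ✓
  Unconnected: audit gives 126 − 66 = 60; no audit gives 248 − 17 = 231. Would deviate. ✗
Neither assignment is incentive-compatible.

None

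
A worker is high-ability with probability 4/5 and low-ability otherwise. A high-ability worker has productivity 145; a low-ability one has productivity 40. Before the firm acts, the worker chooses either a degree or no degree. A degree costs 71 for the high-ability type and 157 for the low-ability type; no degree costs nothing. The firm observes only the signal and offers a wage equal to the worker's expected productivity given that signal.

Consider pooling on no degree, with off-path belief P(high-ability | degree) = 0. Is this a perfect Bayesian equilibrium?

Yes

On the equilibrium path (no degree) the firm holds the prior 4/5 and pays 4/5·145 + 1/5·40 = 124. Off-path (degree) belief 0 gives 0·145 + 1·40 = 40.
High-ability: no degree gives 124 − 0 = 124; degree gives 40 − 71 = -31. Stays. ✓
Low-ability: no degree gives 124 − 0 = 124; degree gives 40 − 157 = -117. Stays. ✓
Beliefs are Bayes-consistent on-path and both types best-respond.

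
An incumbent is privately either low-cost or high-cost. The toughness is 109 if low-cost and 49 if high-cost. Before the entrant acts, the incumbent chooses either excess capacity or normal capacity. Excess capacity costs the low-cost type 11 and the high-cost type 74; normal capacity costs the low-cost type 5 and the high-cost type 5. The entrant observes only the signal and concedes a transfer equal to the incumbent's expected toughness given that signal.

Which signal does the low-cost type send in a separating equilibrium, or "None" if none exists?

Try low-cost → excess capacity, high-cost → normal capacity:
  Under separation the entrant infers type exactly: excess capacity → low-cost (pays 109), normal capacity → high-cost (pays 49).
  Low-cost: excess capacity gives 109 − 11 = 98; normal capacity gives 49 − 5 = 44. No deviation. ✓
  High-cost: normal capacity gives 49 − 5 = 44; excess capacity gives 109 − 74 = 35. No deviation. ✓
Both hold — the low-cost type sends excess capacity.

excess capacity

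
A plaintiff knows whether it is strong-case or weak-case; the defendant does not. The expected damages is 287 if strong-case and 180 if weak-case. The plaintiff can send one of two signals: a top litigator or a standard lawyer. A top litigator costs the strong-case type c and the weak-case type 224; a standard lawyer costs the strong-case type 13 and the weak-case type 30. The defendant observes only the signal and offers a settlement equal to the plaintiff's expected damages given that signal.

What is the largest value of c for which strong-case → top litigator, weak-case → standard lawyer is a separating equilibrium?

120

Under separation: top litigator → strong-case (pays 287); standard lawyer → weak-case (pays 180).
Weak-case: 180 − 30 = 150 ≥ 287 − 224 = 63. Holds regardless of c. ✓
Strong-case: 287 − c ≥ 180 − 13, so c ≤ 287 − 167 = 120.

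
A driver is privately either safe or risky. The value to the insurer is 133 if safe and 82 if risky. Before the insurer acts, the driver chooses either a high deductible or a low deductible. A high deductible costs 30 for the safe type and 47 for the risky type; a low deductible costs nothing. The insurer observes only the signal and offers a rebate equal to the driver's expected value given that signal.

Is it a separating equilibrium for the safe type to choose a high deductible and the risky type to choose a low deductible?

No

Under separation the insurer infers type exactly: high deductible → safe (pays 133), low deductible → risky (pays 82).
Safe: high deductible gives 133 − 30 = 103; low deductible gives 82 − 0 = 82. No deviation. ✓
Risky: low deductible gives 82 − 0 = 82; high deductible gives 133 − 47 = 86. Would deviate. ✗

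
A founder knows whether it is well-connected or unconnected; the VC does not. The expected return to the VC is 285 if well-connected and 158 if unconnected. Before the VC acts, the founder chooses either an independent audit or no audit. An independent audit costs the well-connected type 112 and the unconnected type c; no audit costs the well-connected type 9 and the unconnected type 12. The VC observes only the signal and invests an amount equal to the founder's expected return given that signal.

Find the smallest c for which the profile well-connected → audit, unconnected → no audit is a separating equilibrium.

Under separation: audit → well-connected (pays 285); no audit → unconnected (pays 158).
Well-connected: 285 − 112 = 173 ≥ 158 − 9 = 149. Holds regardless of c. ✓
Unconnected: 158 − 12 ≥ 285 − c, so c ≥ 285 − 146 = 139.

139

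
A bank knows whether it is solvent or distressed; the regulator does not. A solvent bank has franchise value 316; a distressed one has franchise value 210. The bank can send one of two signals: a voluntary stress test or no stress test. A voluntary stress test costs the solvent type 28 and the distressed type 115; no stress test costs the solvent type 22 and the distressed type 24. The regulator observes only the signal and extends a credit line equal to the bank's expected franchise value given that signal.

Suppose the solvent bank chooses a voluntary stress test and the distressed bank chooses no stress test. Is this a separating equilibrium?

If types separate, stress test earns payment 316 and no stress test earns 210.
Solvent: stress test gives 316 − 28 = 288; no stress test gives 210 − 22 = 188. No deviation. ✓
Distressed: no stress test gives 210 − 24 = 186; stress test gives 316 − 115 = 201. Would deviate. ✗

No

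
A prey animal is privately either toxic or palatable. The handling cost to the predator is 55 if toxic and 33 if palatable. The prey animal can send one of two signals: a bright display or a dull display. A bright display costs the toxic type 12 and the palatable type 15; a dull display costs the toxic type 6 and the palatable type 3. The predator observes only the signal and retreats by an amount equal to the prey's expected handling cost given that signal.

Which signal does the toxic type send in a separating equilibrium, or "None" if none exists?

None

Try toxic → bright display, palatable → dull display:
  If types separate, bright display earns payment 55 and dull display earns 33.
  Toxic: bright display gives 55 − 12 = 43; dull display gives 33 − 6 = 27. No deviation. ✓
  Palatable: dull display gives 33 − 3 = 30; bright display gives 55 − 15 = 40. Would deviate. ✗
Try toxic → dull display, palatable → bright display:
  If types separate, dull display earns payment 55 and bright display earns 33.
  Toxic: dull display gives 55 − 6 = 49; bright display gives 33 − 12 = 21. No deviation. ✓
  Palatable: bright display gives 33 − 15 = 18; dull display gives 55 − 3 = 52. Would deviate. ✗
Neither assignment is incentive-compatible.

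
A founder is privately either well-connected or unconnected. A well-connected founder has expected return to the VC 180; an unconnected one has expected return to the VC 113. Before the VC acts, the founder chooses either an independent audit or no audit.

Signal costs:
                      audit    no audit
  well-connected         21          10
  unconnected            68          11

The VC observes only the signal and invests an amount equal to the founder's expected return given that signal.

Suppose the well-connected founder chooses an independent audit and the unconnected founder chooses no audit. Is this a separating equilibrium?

No

If types separate, audit earns payment 180 and no audit earns 113.
Well-connected: audit gives 180 − 21 = 159; no audit gives 113 − 10 = 103. No deviation. ✓
Unconnected: no audit gives 113 − 11 = 102; audit gives 180 − 68 = 112. Would deviate. ✗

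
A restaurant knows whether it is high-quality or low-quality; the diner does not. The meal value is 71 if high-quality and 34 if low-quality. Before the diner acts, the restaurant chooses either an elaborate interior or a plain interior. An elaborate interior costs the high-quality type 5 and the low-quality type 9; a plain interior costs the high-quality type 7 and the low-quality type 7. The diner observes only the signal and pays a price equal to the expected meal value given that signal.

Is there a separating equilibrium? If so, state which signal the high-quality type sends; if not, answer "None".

None

Try high-quality → elaborate interior, low-quality → plain interior:
  Under separation the diner infers type exactly: elaborate interior → high-quality (pays 71), plain interior → low-quality (pays 34).
  High-quality: elaborate interior gives 71 − 5 = 66; plain interior gives 34 − 7 = 27. No deviation. ✓
  Low-quality: plain interior gives 34 − 7 = 27; elaborate interior gives 71 − 9 = 62. Would deviate. ✗
Try high-quality → plain interior, low-quality → elaborate interior:
  Under separation the diner infers type exactly: plain interior → high-quality (pays 71), elaborate interior → low-quality (pays 34).
  High-quality: plain interior gives 71 − 7 = 64; elaborate interior gives 34 − 5 = 29. No deviation. ✓
  Low-quality: elaborate interior gives 34 − 9 = 25; plain interior gives 71 − 7 = 64. Would deviate. ✗
Neither assignment is incentive-compatible.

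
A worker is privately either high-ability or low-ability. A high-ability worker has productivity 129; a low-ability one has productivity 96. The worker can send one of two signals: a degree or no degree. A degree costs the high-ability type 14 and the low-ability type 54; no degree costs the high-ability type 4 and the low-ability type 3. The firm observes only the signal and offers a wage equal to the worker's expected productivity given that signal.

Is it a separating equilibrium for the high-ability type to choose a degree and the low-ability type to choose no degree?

Yes

Under separation the firm infers type exactly: degree → high-ability (pays 129), no degree → low-ability (pays 96).
High-ability: degree gives 129 − 14 = 115; no degree gives 96 − 4 = 92. No deviation. ✓
Low-ability: no degree gives 96 − 3 = 93; degree gives 129 − 54 = 75. No deviation. ✓
Both incentive constraints hold.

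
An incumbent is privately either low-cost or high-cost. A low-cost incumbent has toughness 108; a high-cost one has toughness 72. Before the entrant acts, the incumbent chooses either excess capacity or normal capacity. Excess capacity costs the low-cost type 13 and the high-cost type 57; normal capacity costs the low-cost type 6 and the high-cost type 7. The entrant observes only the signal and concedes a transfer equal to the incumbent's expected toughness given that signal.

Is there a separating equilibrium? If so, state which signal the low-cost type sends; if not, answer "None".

excess capacity

Try low-cost → excess capacity, high-cost → normal capacity:
  If types separate, excess capacity earns payment 108 and normal capacity earns 72.
  Low-cost: excess capacity gives 108 − 13 = 95; normal capacity gives 72 − 6 = 66. No deviation. ✓
  High-cost: normal capacity gives 72 − 7 = 65; excess capacity gives 108 − 57 = 51. No deviation. ✓
Both hold — the low-cost type sends excess capacity.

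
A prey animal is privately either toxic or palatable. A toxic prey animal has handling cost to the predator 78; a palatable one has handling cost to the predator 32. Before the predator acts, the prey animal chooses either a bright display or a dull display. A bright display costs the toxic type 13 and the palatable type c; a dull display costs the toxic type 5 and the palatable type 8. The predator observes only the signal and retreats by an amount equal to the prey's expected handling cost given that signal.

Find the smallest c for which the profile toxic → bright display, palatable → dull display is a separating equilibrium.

54

Under separation: bright display → toxic (pays 78); dull display → palatable (pays 32).
Toxic: 78 − 13 = 65 ≥ 32 − 5 = 27. Holds regardless of c. ✓
Palatable: 32 − 8 ≥ 78 − c, so c ≥ 78 − 24 = 54.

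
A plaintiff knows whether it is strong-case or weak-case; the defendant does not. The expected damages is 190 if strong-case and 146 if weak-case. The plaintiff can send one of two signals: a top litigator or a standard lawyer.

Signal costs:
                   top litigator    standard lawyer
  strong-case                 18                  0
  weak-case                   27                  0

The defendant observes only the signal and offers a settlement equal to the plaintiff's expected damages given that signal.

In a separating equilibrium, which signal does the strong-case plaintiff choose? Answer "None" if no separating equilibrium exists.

Try strong-case → top litigator, weak-case → standard lawyer:
  If types separate, top litigator earns payment 190 and standard lawyer earns 146.
  Strong-case: top litigator gives 190 − 18 = 172; standard lawyer gives 146 − 0 = 146. No deviation. ✓
  Weak-case: standard lawyer gives 146 − 0 = 146; top litigator gives 190 − 27 = 163. Would deviate. ✗
Try strong-case → standard lawyer, weak-case → top litigator:
  If types separate, standard lawyer earns payment 190 and top litigator earns 146.
  Strong-case: standard lawyer gives 190 − 0 = 190; top litigator gives 146 − 18 = 128. No deviation. ✓
  Weak-case: top litigator gives 146 − 27 = 119; standard lawyer gives 190 − 0 = 190. Would deviate. ✗
Neither assignment is incentive-compatible.

None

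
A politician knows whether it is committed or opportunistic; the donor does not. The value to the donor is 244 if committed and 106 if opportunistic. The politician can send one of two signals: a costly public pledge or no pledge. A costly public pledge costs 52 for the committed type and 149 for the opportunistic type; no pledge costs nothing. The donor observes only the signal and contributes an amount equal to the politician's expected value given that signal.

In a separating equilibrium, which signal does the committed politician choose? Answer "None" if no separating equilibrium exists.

Try committed → pledge, opportunistic → no pledge:
  If types separate, pledge earns payment 244 and no pledge earns 106.
  Committed: pledge gives 244 − 52 = 192; no pledge gives 106 − 0 = 106. No deviation. ✓
  Opportunistic: no pledge gives 106 − 0 = 106; pledge gives 244 − 149 = 95. No deviation. ✓
Both hold — the committed type sends pledge.

pledge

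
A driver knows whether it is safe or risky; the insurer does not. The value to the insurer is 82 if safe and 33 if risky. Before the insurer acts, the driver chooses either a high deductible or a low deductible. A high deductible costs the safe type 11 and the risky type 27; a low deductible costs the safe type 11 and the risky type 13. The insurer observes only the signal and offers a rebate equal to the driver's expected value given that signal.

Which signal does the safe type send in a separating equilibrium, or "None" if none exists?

Try safe → high deductible, risky → low deductible:
  Under separation the insurer infers type exactly: high deductible → safe (pays 82), low deductible → risky (pays 33).
  Safe: high deductible gives 82 − 11 = 71; low deductible gives 33 − 11 = 22. No deviation. ✓
  Risky: low deductible gives 33 − 13 = 20; high deductible gives 82 − 27 = 55. Would deviate. ✗
Try safe → low deductible, risky → high deductible:
  Under separation the insurer infers type exactly: low deductible → safe (pays 82), high deductible → risky (pays 33).
  Safe: low deductible gives 82 − 11 = 71; high deductible gives 33 − 11 = 22. No deviation. ✓
  Risky: high deductible gives 33 − 27 = 6; low deductible gives 82 − 13 = 69. Would deviate. ✗
Neither assignment is incentive-compatible.

None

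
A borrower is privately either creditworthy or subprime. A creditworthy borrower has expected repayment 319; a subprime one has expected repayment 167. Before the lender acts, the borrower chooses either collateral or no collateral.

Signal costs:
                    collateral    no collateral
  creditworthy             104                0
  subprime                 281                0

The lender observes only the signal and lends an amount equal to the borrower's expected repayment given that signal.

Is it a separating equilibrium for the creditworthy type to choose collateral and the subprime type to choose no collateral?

If types separate, collateral earns payment 319 and no collateral earns 167.
Creditworthy: collateral gives 319 − 104 = 215; no collateral gives 167 − 0 = 167. No deviation. ✓
Subprime: no collateral gives 167 − 0 = 167; collateral gives 319 − 281 = 38. No deviation. ✓
Neither type gains from mimicking the other.

Yes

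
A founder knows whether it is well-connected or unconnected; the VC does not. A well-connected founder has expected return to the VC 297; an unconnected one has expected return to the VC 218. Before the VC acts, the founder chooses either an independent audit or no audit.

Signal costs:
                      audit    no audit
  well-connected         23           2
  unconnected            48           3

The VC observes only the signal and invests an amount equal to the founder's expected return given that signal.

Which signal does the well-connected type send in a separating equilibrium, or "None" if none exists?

None

Try well-connected → audit, unconnected → no audit:
  Under separation the VC infers type exactly: audit → well-connected (pays 297), no audit → unconnected (pays 218).
  Well-connected: audit gives 297 − 23 = 274; no audit gives 218 − 2 = 216. No deviation. ✓
  Unconnected: no audit gives 218 − 3 = 215; audit gives 297 − 48 = 249. Would deviate. ✗
Try well-connected → no audit, unconnected → audit:
  Under separation the VC infers type exactly: no audit → well-connected (pays 297), audit → unconnected (pays 218).
  Well-connected: no audit gives 297 − 2 = 295; audit gives 218 − 23 = 195. No deviation. ✓
  Unconnected: audit gives 218 − 48 = 170; no audit gives 297 − 3 = 294. Would deviate. ✗
Neither assignment is incentive-compatible.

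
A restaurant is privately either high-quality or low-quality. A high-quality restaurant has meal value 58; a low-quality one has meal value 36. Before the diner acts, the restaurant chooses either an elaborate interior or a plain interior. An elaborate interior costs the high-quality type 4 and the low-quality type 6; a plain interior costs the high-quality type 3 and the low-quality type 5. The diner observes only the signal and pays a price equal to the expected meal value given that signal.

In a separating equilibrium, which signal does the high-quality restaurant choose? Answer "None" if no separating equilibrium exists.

Try high-quality → elaborate interior, low-quality → plain interior:
  If types separate, elaborate interior earns payment 58 and plain interior earns 36.
  High-quality: elaborate interior gives 58 − 4 = 54; plain interior gives 36 − 3 = 33. No deviation. ✓
  Low-quality: plain interior gives 36 − 5 = 31; elaborate interior gives 58 − 6 = 52. Would deviate. ✗
Try high-quality → plain interior, low-quality → elaborate interior:
  If types separate, plain interior earns payment 58 and elaborate interior earns 36.
  High-quality: plain interior gives 58 − 3 = 55; elaborate interior gives 36 − 4 = 32. No deviation. ✓
  Low-quality: elaborate interior gives 36 − 6 = 30; plain interior gives 58 − 5 = 53. Would deviate. ✗
Neither assignment is incentive-compatible.

None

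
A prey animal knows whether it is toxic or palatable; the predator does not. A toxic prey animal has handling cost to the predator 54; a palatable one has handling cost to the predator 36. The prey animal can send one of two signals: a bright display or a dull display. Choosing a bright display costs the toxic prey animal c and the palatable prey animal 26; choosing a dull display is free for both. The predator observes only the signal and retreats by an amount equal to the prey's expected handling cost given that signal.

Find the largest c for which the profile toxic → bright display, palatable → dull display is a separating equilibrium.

Under separation: bright display → toxic (pays 54); dull display → palatable (pays 36).
Palatable: 36 − 0 = 36 ≥ 54 − 26 = 28. Holds regardless of c. ✓
Toxic: 54 − c ≥ 36 − 0, so c ≤ 54 − 36 = 18.

18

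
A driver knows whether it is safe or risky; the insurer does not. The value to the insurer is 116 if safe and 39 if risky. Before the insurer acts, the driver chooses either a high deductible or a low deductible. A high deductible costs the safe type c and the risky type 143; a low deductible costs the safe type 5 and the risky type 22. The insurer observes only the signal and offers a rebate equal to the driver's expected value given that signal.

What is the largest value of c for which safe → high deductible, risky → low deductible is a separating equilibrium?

Under separation: high deductible → safe (pays 116); low deductible → risky (pays 39).
Risky: 39 − 22 = 17 ≥ 116 − 143 = -27. Holds regardless of c. ✓
Safe: 116 − c ≥ 39 − 5, so c ≤ 116 − 34 = 82.

82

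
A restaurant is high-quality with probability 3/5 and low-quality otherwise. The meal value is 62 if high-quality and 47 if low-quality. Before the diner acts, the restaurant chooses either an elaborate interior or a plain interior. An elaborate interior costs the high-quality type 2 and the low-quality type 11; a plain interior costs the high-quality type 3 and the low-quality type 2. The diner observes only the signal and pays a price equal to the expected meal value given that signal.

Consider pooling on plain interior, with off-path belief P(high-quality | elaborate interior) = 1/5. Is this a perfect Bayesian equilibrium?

At the pooled signal (plain interior) the diner holds the prior 3/5 and pays 3/5·62 + 2/5·47 = 56. Off-path (elaborate interior) belief 1/5 gives 1/5·62 + 4/5·47 = 50.
High-quality: plain interior gives 56 − 3 = 53; elaborate interior gives 50 − 2 = 48. Stays. ✓
Low-quality: plain interior gives 56 − 2 = 54; elaborate interior gives 50 − 11 = 39. Stays. ✓

Yes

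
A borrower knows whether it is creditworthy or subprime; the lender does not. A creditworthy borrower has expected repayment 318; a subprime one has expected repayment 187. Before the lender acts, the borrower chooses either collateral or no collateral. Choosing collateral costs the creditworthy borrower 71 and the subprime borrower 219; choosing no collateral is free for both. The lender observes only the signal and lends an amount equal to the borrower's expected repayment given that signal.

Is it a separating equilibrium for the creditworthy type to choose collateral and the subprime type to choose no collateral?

Yes

If types separate, collateral earns payment 318 and no collateral earns 187.
Creditworthy: collateral gives 318 − 71 = 247; no collateral gives 187 − 0 = 187. No deviation. ✓
Subprime: no collateral gives 187 − 0 = 187; collateral gives 318 − 219 = 99. No deviation. ✓
Both incentive constraints hold.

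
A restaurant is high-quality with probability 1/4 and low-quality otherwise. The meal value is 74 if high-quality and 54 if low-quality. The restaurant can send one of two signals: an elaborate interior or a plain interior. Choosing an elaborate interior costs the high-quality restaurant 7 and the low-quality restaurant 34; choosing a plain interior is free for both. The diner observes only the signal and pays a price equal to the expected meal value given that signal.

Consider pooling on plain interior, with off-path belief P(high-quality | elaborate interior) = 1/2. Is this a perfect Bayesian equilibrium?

Yes

At the pooled signal (plain interior) the diner holds the prior 1/4 and pays 1/4·74 + 3/4·54 = 59. Off-path (elaborate interior) belief 1/2 gives 1/2·74 + 1/2·54 = 64.
High-quality: plain interior gives 59 − 0 = 59; elaborate interior gives 64 − 7 = 57. Stays. ✓
Low-quality: plain interior gives 59 − 0 = 59; elaborate interior gives 64 − 34 = 30. Stays. ✓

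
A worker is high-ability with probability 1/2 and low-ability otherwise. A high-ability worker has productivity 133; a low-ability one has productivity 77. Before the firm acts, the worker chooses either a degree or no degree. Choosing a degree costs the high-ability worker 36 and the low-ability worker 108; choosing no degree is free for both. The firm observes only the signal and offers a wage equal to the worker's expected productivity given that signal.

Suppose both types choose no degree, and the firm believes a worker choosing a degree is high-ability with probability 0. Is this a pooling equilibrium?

On the equilibrium path (no degree) the firm holds the prior 1/2 and pays 1/2·133 + 1/2·77 = 105. Off-path (degree) belief 0 gives 0·133 + 1·77 = 77.
High-ability: no degree gives 105 − 0 = 105; degree gives 77 − 36 = 41. Stays. ✓
Low-ability: no degree gives 105 − 0 = 105; degree gives 77 − 108 = -31. Stays. ✓
Beliefs are Bayes-consistent on-path and both types best-respond.

Yes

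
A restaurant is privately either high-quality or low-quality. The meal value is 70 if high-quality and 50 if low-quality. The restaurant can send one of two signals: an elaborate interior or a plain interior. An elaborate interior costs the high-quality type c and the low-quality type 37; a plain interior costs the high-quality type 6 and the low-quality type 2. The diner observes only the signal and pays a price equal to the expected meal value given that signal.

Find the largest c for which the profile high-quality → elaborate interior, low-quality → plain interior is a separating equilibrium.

26

Under separation: elaborate interior → high-quality (pays 70); plain interior → low-quality (pays 50).
Low-quality: 50 − 2 = 48 ≥ 70 − 37 = 33. Holds regardless of c. ✓
High-quality: 70 − c ≥ 50 − 6, so c ≤ 70 − 44 = 26.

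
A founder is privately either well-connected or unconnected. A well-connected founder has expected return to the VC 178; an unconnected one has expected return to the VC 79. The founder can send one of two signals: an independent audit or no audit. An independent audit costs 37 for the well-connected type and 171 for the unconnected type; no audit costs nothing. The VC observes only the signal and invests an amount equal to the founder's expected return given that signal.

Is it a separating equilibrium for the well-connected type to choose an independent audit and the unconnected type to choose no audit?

Yes

Under separation the VC infers type exactly: audit → well-connected (pays 178), no audit → unconnected (pays 79).
Well-connected: audit gives 178 − 37 = 141; no audit gives 79 − 0 = 79. No deviation. ✓
Unconnected: no audit gives 79 − 0 = 79; audit gives 178 − 171 = 7. No deviation. ✓
Both incentive constraints hold.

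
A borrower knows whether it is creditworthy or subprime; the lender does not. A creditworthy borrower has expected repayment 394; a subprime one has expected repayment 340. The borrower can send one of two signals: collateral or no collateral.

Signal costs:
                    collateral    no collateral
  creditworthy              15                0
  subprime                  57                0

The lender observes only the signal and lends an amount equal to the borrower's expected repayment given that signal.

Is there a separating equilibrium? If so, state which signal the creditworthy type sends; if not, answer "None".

Try creditworthy → collateral, subprime → no collateral:
  Under separation the lender infers type exactly: collateral → creditworthy (pays 394), no collateral → subprime (pays 340).
  Creditworthy: collateral gives 394 − 15 = 379; no collateral gives 340 − 0 = 340. No deviation. ✓
  Subprime: no collateral gives 340 − 0 = 340; collateral gives 394 − 57 = 337. No deviation. ✓
Both hold — the creditworthy type sends collateral.

collateral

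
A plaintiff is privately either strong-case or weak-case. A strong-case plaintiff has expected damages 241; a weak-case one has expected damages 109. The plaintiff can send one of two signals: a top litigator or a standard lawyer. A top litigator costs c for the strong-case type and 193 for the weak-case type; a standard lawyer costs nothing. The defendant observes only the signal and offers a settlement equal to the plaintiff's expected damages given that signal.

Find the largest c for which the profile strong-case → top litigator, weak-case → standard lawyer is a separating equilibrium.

Under separation: top litigator → strong-case (pays 241); standard lawyer → weak-case (pays 109).
Weak-case: 109 − 0 = 109 ≥ 241 − 193 = 48. Holds regardless of c. ✓
Strong-case: 241 − c ≥ 109 − 0, so c ≤ 241 − 109 = 132.

132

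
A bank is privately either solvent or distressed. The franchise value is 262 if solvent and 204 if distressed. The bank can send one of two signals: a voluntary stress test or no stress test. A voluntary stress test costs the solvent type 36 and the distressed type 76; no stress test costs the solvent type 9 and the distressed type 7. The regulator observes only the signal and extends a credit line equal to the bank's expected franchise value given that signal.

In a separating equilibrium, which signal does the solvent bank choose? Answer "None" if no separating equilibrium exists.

stress test

Try solvent → stress test, distressed → no stress test:
  Under separation the regulator infers type exactly: stress test → solvent (pays 262), no stress test → distressed (pays 204).
  Solvent: stress test gives 262 − 36 = 226; no stress test gives 204 − 9 = 195. No deviation. ✓
  Distressed: no stress test gives 204 − 7 = 197; stress test gives 262 − 76 = 186. No deviation. ✓
Both hold — the solvent type sends stress test.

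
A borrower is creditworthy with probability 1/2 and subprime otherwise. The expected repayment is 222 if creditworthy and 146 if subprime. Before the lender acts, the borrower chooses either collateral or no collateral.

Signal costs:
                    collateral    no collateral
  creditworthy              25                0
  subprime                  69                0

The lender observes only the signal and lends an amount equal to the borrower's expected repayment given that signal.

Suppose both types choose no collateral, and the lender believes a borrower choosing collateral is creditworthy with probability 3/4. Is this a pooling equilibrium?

Yes

At the pooled signal (no collateral) the lender holds the prior 1/2 and pays 1/2·222 + 1/2·146 = 184. Off-path (collateral) belief 3/4 gives 3/4·222 + 1/4·146 = 203.
Creditworthy: no collateral gives 184 − 0 = 184; collateral gives 203 − 25 = 178. Stays. ✓
Subprime: no collateral gives 184 − 0 = 184; collateral gives 203 − 69 = 134. Stays. ✓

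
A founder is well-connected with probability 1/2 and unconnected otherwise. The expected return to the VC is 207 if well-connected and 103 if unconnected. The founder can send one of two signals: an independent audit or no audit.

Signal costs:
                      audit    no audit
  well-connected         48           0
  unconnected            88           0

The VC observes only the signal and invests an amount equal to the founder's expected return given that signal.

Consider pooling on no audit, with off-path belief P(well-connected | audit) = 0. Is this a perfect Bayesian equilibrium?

Yes

At the pooled signal (no audit) the VC holds the prior 1/2 and pays 1/2·207 + 1/2·103 = 155. Off-path (audit) belief 0 gives 0·207 + 1·103 = 103.
Well-connected: no audit gives 155 − 0 = 155; audit gives 103 − 48 = 55. Stays. ✓
Unconnected: no audit gives 155 − 0 = 155; audit gives 103 − 88 = 15. Stays. ✓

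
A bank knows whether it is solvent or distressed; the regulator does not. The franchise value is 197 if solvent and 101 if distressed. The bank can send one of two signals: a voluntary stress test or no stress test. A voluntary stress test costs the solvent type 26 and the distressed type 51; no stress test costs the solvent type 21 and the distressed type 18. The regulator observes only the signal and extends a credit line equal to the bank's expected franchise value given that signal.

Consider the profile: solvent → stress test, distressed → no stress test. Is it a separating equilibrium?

If types separate, stress test earns payment 197 and no stress test earns 101.
Solvent: stress test gives 197 − 26 = 171; no stress test gives 101 − 21 = 80. No deviation. ✓
Distressed: no stress test gives 101 − 18 = 83; stress test gives 197 − 51 = 146. Would deviate. ✗

No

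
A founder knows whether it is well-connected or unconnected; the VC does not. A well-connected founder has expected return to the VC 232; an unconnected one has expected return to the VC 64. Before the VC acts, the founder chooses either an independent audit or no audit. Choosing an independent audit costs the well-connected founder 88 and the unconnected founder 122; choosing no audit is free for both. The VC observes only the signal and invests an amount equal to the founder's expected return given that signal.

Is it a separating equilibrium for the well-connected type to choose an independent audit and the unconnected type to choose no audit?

If types separate, audit earns payment 232 and no audit earns 64.
Well-connected: audit gives 232 − 88 = 144; no audit gives 64 − 0 = 64. No deviation. ✓
Unconnected: no audit gives 64 − 0 = 64; audit gives 232 − 122 = 110. Would deviate. ✗

No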